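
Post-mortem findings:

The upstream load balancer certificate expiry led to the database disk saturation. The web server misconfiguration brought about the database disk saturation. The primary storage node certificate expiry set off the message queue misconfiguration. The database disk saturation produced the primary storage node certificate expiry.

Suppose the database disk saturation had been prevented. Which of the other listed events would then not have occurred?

the message queue misconfiguration, the primary storage node certificate expiry

Downstream of the database disk saturation: the primary storage node certificate expiry, the message queue misconfiguration.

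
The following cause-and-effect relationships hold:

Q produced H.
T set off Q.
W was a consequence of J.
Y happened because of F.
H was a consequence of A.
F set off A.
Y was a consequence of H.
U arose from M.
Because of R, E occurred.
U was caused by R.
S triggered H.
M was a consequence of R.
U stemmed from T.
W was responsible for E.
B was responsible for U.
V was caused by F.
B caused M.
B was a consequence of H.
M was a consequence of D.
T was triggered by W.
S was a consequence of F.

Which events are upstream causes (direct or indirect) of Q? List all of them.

Immediate cause of Q: T.
Further upstream: J, W.

J, T, W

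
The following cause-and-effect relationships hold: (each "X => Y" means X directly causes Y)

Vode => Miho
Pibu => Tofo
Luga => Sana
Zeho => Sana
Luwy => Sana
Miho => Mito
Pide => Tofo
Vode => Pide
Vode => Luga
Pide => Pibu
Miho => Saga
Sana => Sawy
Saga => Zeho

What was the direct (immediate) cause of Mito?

Miho

Upstream contributors include Vode, but only Miho feeds directly into Mito.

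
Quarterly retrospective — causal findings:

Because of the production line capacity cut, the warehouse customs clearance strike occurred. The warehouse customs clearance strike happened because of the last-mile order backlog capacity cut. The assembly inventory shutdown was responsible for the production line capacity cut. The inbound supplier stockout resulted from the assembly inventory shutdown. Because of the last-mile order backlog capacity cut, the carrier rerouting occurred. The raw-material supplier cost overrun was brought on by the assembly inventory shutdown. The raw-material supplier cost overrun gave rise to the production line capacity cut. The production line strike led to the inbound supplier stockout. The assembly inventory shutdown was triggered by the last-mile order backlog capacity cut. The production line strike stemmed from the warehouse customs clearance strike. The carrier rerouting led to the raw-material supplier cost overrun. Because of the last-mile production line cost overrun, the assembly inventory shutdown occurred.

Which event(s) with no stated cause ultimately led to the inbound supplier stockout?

Tracing upstream from the inbound supplier stockout: the inbound supplier stockout ← the assembly inventory shutdown ← the last-mile order backlog capacity cut.
A separate upstream branch: the inbound supplier stockout ← the assembly inventory shutdown ← the last-mile production line cost overrun.
Each of those chain origins has no stated cause.

the last-mile order backlog capacity cut, the last-mile production line cost overrun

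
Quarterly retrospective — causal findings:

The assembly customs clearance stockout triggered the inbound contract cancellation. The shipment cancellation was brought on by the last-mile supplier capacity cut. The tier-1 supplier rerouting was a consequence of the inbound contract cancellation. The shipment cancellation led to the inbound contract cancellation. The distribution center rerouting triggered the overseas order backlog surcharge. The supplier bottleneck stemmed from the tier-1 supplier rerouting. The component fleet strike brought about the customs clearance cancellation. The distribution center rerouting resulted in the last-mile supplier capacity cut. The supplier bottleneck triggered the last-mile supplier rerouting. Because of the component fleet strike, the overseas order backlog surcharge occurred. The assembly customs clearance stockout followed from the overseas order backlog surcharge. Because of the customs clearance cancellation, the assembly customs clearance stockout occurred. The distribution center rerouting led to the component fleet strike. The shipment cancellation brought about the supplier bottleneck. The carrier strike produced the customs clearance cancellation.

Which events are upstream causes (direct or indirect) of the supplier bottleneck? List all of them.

Immediate causes of the supplier bottleneck: the shipment cancellation, the tier-1 supplier rerouting.
Further upstream: the distribution center rerouting, the component fleet strike, the customs clearance cancellation, the overseas order backlog surcharge, the last-mile supplier capacity cut, the assembly customs clearance stockout, the inbound contract cancellation, the carrier strike.

the assembly customs clearance stockout, the carrier strike, the component fleet strike, the customs clearance cancellation, the distribution center rerouting, the inbound contract cancellation, the last-mile supplier capacity cut, the overseas order backlog surcharge, the shipment cancellation, the tier-1 supplier rerouting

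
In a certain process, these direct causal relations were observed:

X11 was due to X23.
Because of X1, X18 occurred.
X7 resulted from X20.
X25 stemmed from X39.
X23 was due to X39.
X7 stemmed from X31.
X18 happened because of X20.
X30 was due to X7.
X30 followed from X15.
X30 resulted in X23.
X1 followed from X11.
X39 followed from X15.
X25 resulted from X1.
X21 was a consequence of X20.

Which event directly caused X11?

X23

Upstream contributors include X20, X15, X31, X39, X7, X30, but only X23 feeds directly into X11.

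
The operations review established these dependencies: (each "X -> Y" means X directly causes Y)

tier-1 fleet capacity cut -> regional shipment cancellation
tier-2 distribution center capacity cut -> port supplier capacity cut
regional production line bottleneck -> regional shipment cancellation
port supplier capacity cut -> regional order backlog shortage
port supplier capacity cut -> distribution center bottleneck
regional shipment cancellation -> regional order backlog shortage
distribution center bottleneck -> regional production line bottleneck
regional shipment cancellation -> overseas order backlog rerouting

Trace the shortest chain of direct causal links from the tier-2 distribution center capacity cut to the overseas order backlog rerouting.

the tier-2 distribution center capacity cut → the port supplier capacity cut
the port supplier capacity cut → the distribution center bottleneck
the distribution center bottleneck → the regional production line bottleneck
the regional production line bottleneck → the regional shipment cancellation
the regional shipment cancellation → the overseas order backlog rerouting
Length: 5 steps.

the tier-2 distribution center capacity cut → the port supplier capacity cut → the distribution center bottleneck → the regional production line bottleneck → the regional shipment cancellation → the overseas order backlog rerouting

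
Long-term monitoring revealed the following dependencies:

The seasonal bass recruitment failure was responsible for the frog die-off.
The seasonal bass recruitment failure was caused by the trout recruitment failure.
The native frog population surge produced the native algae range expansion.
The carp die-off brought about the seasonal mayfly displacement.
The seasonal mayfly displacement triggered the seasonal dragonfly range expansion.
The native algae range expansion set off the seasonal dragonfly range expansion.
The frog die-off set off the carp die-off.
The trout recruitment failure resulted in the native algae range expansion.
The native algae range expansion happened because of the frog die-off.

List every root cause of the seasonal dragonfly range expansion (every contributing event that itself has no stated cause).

the native frog population surge, the trout recruitment failure

Tracing upstream from the seasonal dragonfly range expansion: the seasonal dragonfly range expansion ← the native algae range expansion ← the trout recruitment failure.
A separate upstream branch: the seasonal dragonfly range expansion ← the native algae range expansion ← the native frog population surge.
Each of those chain origins has no stated cause.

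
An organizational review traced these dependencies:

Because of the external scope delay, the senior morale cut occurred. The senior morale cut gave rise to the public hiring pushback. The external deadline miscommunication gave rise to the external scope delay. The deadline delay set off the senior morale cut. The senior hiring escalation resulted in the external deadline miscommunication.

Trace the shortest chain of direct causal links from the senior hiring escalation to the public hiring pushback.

the senior hiring escalation → the external deadline miscommunication
the external deadline miscommunication → the external scope delay
the external scope delay → the senior morale cut
the senior morale cut → the public hiring pushback
Length: 4 steps.

the senior hiring escalation → the external deadline miscommunication → the external scope delay → the senior morale cut → the public hiring pushback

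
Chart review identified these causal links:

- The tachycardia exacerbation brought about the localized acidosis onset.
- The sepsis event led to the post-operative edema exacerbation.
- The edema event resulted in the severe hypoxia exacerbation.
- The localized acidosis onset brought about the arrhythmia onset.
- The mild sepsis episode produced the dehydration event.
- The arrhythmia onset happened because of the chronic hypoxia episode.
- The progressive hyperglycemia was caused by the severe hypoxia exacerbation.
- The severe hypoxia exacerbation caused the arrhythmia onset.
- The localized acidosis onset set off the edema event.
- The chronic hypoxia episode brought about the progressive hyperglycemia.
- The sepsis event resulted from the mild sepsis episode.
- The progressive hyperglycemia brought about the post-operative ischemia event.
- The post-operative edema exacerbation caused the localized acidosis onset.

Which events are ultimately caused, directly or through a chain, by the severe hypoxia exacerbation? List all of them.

the arrhythmia onset, the post-operative ischemia event, the progressive hyperglycemia

Direct effects: the progressive hyperglycemia, the arrhythmia onset.
2 steps out: the post-operative ischemia event.
Not reachable from it: the mild sepsis episode, the sepsis event, the dehydration event, the post-operative edema exacerbation, the tachycardia exacerbation, the localized acidosis onset, the edema event, the chronic hypoxia episode.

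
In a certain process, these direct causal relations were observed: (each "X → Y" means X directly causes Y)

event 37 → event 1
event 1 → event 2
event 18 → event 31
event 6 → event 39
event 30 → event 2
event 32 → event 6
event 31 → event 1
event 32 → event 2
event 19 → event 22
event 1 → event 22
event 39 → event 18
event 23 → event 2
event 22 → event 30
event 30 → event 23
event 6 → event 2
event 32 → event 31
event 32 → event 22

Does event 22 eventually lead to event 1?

No

Event 22 leads to event 30, event 23, event 2; event 1 is not among them.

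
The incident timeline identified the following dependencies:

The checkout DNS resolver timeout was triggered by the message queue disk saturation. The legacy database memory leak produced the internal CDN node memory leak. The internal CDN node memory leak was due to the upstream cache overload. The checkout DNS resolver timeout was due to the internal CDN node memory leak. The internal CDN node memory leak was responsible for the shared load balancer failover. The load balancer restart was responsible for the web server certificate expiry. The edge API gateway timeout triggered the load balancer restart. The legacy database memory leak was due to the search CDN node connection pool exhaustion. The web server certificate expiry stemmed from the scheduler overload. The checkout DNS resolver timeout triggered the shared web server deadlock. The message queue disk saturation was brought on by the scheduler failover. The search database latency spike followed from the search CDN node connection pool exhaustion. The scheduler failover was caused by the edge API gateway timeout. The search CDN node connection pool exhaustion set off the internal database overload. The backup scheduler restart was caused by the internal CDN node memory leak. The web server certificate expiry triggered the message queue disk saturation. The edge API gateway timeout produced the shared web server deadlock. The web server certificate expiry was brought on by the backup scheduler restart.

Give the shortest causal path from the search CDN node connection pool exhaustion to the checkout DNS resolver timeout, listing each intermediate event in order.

the search CDN node connection pool exhaustion → the legacy database memory leak → the internal CDN node memory leak → the checkout DNS resolver timeout

the search CDN node connection pool exhaustion → the legacy database memory leak
the legacy database memory leak → the internal CDN node memory leak
the internal CDN node memory leak → the checkout DNS resolver timeout
Length: 3 steps.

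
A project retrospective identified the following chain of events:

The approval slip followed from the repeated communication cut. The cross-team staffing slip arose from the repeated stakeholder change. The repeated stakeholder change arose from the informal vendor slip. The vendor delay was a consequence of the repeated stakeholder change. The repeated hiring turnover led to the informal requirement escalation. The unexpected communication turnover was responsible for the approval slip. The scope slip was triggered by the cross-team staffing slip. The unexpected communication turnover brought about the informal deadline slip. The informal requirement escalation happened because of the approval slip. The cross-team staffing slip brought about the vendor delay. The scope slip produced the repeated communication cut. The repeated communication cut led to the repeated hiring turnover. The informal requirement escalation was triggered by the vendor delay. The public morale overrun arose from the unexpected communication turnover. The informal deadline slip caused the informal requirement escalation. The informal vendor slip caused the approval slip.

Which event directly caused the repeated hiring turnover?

the repeated communication cut

Upstream contributors include the informal vendor slip, the repeated stakeholder change, the cross-team staffing slip, the scope slip, but only the repeated communication cut feeds directly into the repeated hiring turnover.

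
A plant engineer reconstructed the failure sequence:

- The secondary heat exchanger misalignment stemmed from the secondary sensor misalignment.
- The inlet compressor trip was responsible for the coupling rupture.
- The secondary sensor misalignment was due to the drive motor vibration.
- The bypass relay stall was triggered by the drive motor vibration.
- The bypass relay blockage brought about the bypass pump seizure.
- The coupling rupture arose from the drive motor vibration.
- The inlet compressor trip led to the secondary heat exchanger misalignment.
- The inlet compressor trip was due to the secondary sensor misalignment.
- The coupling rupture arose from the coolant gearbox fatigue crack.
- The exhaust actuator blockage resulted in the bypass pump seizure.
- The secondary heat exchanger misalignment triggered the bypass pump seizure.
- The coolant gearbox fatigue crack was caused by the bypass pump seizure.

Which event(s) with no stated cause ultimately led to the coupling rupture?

Tracing upstream from the coupling rupture: the coupling rupture ← the coolant gearbox fatigue crack ← the bypass pump seizure ← the bypass relay blockage.
A separate upstream branch: the coupling rupture ← the drive motor vibration.
A separate upstream branch: the coupling rupture ← the coolant gearbox fatigue crack ← the bypass pump seizure ← the exhaust actuator blockage.
Each of those chain origins has no stated cause.

the bypass relay blockage, the drive motor vibration, the exhaust actuator blockage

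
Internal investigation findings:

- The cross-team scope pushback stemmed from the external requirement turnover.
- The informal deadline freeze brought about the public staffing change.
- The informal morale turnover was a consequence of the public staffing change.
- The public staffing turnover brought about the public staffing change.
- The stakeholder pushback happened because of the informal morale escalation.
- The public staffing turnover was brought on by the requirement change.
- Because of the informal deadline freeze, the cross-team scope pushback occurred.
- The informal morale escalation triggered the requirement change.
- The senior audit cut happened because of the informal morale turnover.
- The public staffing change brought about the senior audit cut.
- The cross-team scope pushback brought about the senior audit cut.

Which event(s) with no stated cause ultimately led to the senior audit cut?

the external requirement turnover, the informal deadline freeze, the informal morale escalation

Tracing upstream from the senior audit cut: the senior audit cut ← the public staffing change ← the public staffing turnover ← the requirement change ← the informal morale escalation.
A separate upstream branch: the senior audit cut ← the cross-team scope pushback ← the informal deadline freeze.
A separate upstream branch: the senior audit cut ← the cross-team scope pushback ← the external requirement turnover.
Each of those chain origins has no stated cause.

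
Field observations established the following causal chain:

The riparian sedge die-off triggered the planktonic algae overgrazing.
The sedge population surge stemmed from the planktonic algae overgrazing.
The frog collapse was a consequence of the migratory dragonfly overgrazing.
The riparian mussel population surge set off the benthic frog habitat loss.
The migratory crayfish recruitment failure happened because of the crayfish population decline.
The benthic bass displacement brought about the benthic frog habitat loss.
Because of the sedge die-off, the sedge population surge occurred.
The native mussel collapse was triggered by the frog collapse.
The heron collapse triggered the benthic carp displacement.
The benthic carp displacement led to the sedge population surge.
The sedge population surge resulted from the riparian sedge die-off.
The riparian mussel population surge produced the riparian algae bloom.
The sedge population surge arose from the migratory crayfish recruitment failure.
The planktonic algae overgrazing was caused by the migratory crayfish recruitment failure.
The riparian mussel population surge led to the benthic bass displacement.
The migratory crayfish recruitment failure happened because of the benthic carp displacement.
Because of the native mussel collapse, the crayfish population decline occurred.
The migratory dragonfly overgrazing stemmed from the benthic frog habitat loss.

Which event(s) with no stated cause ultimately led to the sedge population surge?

Tracing upstream from the sedge population surge: the sedge population surge ← the migratory crayfish recruitment failure ← the crayfish population decline ← the native mussel collapse ← the frog collapse ← the migratory dragonfly overgrazing ← the benthic frog habitat loss ← the riparian mussel population surge.
A separate upstream branch: the sedge population surge ← the benthic carp displacement ← the heron collapse.
A separate upstream branch: the sedge population surge ← the sedge die-off.
A separate upstream branch: the sedge population surge ← the riparian sedge die-off.
Each of those chain origins has no stated cause.

the heron collapse, the riparian mussel population surge, the riparian sedge die-off, the sedge die-off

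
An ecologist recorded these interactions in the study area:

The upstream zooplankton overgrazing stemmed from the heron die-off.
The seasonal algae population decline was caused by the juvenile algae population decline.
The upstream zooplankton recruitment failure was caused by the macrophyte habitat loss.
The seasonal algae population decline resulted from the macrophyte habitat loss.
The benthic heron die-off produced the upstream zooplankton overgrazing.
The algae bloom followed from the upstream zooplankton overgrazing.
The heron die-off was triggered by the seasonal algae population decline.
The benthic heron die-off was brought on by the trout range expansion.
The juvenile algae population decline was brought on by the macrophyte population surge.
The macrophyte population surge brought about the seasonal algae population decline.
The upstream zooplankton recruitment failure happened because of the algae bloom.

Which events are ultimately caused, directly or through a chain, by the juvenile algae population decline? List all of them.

Direct effects: the seasonal algae population decline.
2 steps out: the heron die-off.
3 steps out: the upstream zooplankton overgrazing.
4 steps out: the algae bloom.
5 steps out: the upstream zooplankton recruitment failure.
Not reachable from it: the macrophyte population surge, the macrophyte habitat loss, the trout range expansion, the benthic heron die-off.

the algae bloom, the heron die-off, the seasonal algae population decline, the upstream zooplankton overgrazing, the upstream zooplankton recruitment failure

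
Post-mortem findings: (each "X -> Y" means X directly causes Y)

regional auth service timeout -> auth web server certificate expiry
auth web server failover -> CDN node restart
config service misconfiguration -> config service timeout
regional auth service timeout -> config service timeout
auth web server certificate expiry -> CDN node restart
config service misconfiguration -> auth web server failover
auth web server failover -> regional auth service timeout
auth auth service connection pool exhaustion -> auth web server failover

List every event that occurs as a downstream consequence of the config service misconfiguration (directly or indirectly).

the CDN node restart, the auth web server certificate expiry, the auth web server failover, the config service timeout, the regional auth service timeout

Direct effects: the auth web server failover, the config service timeout.
2 steps out: the regional auth service timeout, the CDN node restart.
3 steps out: the auth web server certificate expiry.
Not reachable from it: the auth auth service connection pool exhaustion.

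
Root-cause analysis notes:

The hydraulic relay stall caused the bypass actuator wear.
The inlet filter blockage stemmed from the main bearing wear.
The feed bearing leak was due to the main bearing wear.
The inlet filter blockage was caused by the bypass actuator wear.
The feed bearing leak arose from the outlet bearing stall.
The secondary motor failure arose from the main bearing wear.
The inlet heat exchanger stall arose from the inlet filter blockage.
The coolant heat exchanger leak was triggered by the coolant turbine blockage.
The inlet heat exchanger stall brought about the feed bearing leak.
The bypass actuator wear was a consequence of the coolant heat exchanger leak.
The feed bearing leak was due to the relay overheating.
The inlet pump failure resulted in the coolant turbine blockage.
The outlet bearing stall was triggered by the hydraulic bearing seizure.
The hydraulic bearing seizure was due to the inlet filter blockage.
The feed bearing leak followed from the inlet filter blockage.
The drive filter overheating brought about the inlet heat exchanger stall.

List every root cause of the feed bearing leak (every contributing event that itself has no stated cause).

Tracing upstream from the feed bearing leak: the feed bearing leak ← the inlet filter blockage ← the bypass actuator wear ← the coolant heat exchanger leak ← the coolant turbine blockage ← the inlet pump failure.
A separate upstream branch: the feed bearing leak ← the inlet heat exchanger stall ← the drive filter overheating.
A separate upstream branch: the feed bearing leak ← the inlet filter blockage ← the bypass actuator wear ← the hydraulic relay stall.
A separate upstream branch: the feed bearing leak ← the main bearing wear.
A separate upstream branch: the feed bearing leak ← the relay overheating.
Each of those chain origins has no stated cause.

the drive filter overheating, the hydraulic relay stall, the inlet pump failure, the main bearing wear, the relay overheating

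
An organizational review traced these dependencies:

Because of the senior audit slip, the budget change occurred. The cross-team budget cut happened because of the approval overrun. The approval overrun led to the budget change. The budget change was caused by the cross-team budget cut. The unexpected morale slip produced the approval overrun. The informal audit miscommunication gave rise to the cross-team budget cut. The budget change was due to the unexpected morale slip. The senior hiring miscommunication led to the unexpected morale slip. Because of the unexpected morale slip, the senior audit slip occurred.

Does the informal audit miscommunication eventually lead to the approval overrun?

The informal audit miscommunication leads to the cross-team budget cut, the budget change; the approval overrun is not among them.

No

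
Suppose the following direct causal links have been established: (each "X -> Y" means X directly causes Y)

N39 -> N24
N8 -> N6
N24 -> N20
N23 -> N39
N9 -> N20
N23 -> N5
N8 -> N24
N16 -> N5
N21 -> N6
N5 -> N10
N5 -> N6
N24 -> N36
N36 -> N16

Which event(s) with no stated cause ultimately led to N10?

Tracing upstream from N10: N10 ← N5 ← N23.
A separate upstream branch: N10 ← N5 ← N16 ← N36 ← N24 ← N8.
Each of those chain origins has no stated cause.

N23, N8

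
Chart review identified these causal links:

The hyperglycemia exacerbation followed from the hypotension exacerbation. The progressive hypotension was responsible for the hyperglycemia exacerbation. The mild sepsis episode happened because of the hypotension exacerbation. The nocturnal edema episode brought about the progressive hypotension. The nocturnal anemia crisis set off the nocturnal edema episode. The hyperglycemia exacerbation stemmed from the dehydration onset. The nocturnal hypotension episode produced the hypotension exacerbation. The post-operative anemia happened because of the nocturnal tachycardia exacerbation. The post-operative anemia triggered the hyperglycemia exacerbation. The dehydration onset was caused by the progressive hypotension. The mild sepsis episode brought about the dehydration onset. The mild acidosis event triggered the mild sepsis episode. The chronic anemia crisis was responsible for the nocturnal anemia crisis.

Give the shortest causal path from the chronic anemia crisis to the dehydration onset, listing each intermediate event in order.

the chronic anemia crisis → the nocturnal anemia crisis
the nocturnal anemia crisis → the nocturnal edema episode
the nocturnal edema episode → the progressive hypotension
the progressive hypotension → the dehydration onset
Length: 4 steps.

the chronic anemia crisis → the nocturnal anemia crisis → the nocturnal edema episode → the progressive hypotension → the dehydration onset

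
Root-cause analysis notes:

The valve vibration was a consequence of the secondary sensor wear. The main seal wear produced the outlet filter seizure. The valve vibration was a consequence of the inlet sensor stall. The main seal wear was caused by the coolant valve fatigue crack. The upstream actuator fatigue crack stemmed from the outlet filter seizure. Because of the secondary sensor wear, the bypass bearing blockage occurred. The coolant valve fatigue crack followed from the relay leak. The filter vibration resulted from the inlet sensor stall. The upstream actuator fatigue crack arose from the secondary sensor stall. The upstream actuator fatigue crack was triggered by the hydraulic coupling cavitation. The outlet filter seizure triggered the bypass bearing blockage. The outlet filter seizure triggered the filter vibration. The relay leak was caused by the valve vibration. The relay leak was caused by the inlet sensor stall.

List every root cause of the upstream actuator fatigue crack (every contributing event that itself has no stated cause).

the hydraulic coupling cavitation, the inlet sensor stall, the secondary sensor stall, the secondary sensor wear

Tracing upstream from the upstream actuator fatigue crack: the upstream actuator fatigue crack ← the hydraulic coupling cavitation.
A separate upstream branch: the upstream actuator fatigue crack ← the outlet filter seizure ← the main seal wear ← the coolant valve fatigue crack ← the relay leak ← the valve vibration ← the secondary sensor wear.
A separate upstream branch: the upstream actuator fatigue crack ← the outlet filter seizure ← the main seal wear ← the coolant valve fatigue crack ← the relay leak ← the inlet sensor stall.
A separate upstream branch: the upstream actuator fatigue crack ← the secondary sensor stall.
Each of those chain origins has no stated cause.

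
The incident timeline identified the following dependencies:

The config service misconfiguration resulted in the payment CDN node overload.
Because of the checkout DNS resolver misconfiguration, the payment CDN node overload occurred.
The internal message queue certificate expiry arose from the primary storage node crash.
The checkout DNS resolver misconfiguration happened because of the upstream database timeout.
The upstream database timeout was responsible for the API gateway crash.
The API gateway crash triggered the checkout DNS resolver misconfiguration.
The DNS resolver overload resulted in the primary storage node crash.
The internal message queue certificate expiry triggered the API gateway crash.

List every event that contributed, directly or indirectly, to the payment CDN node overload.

Immediate causes of the payment CDN node overload: the config service misconfiguration, the checkout DNS resolver misconfiguration.
Further upstream: the DNS resolver overload, the primary storage node crash, the internal message queue certificate expiry, the upstream database timeout, the API gateway crash.

the API gateway crash, the DNS resolver overload, the checkout DNS resolver misconfiguration, the config service misconfiguration, the internal message queue certificate expiry, the primary storage node crash, the upstream database timeout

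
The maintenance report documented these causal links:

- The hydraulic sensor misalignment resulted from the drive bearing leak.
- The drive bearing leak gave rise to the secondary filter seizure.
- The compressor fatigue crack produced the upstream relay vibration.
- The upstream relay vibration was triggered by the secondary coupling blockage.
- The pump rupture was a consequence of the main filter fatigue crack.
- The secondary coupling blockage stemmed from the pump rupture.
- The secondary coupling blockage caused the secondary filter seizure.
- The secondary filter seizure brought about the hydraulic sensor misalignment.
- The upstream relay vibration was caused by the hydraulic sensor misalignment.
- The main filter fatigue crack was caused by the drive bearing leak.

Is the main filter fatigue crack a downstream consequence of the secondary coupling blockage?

The secondary coupling blockage leads to the secondary filter seizure, the hydraulic sensor misalignment, the upstream relay vibration; the main filter fatigue crack is not among them.

No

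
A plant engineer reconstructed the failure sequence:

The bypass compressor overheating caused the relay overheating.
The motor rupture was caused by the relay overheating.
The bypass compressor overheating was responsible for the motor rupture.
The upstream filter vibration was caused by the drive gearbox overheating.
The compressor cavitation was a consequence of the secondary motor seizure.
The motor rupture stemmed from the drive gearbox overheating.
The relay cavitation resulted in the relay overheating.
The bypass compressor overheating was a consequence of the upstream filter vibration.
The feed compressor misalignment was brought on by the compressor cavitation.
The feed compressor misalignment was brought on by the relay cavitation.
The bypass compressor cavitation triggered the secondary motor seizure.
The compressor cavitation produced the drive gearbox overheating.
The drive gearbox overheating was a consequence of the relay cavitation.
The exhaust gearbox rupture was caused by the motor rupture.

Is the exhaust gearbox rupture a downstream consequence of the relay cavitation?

There is a causal chain: the relay cavitation → the drive gearbox overheating → the motor rupture → the exhaust gearbox rupture.

Yes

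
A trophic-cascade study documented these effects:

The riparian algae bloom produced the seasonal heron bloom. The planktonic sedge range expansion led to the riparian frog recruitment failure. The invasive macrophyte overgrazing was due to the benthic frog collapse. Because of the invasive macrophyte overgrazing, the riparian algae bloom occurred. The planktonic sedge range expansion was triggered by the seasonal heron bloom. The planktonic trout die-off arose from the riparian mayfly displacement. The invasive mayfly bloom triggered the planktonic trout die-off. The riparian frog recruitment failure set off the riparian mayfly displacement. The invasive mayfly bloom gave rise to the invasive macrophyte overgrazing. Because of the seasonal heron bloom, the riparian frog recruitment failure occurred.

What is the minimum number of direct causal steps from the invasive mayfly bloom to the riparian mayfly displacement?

5

Shortest chain: the invasive mayfly bloom → the invasive macrophyte overgrazing → the riparian algae bloom → the seasonal heron bloom → the riparian frog recruitment failure → the riparian mayfly displacement.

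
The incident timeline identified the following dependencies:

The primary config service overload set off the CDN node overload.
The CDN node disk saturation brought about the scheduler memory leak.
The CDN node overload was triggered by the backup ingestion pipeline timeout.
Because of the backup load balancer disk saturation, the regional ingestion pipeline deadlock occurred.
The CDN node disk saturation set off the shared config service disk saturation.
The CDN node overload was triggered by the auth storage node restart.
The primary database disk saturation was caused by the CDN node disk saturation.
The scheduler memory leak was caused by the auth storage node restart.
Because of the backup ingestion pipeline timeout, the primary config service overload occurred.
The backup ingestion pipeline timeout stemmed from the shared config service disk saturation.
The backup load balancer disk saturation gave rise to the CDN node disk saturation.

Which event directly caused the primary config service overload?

the backup ingestion pipeline timeout

Upstream contributors include the backup load balancer disk saturation, the CDN node disk saturation, the shared config service disk saturation, but only the backup ingestion pipeline timeout feeds directly into the primary config service overload.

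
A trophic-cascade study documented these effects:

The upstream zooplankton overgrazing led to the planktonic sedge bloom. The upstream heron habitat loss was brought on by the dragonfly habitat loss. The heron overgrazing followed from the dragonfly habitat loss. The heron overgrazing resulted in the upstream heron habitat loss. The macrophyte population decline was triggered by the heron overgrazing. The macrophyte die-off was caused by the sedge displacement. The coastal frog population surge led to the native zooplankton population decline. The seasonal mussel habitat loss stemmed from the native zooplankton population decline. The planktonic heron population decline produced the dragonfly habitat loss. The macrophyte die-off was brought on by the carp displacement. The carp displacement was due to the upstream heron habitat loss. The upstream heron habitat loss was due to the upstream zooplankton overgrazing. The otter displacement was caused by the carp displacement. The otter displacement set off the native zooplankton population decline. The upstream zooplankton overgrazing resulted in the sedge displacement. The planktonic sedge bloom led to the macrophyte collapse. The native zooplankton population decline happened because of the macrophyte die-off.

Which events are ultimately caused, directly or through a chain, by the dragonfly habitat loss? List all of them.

Direct effects: the heron overgrazing, the upstream heron habitat loss.
2 steps out: the macrophyte population decline, the carp displacement.
3 steps out: the macrophyte die-off, the otter displacement.
4 steps out: the native zooplankton population decline.
5 steps out: the seasonal mussel habitat loss.
Not reachable from it: the planktonic heron population decline, the upstream zooplankton overgrazing, the sedge displacement, the planktonic sedge bloom, the macrophyte collapse, the coastal frog population surge.

the carp displacement, the heron overgrazing, the macrophyte die-off, the macrophyte population decline, the native zooplankton population decline, the otter displacement, the seasonal mussel habitat loss, the upstream heron habitat loss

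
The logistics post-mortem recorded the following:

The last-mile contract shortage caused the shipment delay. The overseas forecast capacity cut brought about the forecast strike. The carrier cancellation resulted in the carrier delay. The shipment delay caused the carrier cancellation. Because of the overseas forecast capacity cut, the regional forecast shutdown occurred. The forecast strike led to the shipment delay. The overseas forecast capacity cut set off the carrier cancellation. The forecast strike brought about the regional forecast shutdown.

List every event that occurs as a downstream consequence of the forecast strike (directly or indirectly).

Direct effects: the regional forecast shutdown, the shipment delay.
2 steps out: the carrier cancellation.
3 steps out: the carrier delay.
Not reachable from it: the overseas forecast capacity cut, the last-mile contract shortage.

the carrier cancellation, the carrier delay, the regional forecast shutdown, the shipment delay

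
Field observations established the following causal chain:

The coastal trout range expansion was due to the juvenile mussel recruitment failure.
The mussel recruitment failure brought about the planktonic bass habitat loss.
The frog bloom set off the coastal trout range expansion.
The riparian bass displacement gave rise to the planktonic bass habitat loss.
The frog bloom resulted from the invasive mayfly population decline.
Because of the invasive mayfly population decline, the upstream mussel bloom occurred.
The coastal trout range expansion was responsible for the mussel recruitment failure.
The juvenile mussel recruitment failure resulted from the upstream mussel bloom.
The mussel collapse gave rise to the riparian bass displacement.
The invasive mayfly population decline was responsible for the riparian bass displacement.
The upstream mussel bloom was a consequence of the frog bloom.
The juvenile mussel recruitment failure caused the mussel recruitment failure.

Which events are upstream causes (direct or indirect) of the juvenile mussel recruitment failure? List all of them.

the frog bloom, the invasive mayfly population decline, the upstream mussel bloom

Immediate cause of the juvenile mussel recruitment failure: the upstream mussel bloom.
Further upstream: the invasive mayfly population decline, the frog bloom.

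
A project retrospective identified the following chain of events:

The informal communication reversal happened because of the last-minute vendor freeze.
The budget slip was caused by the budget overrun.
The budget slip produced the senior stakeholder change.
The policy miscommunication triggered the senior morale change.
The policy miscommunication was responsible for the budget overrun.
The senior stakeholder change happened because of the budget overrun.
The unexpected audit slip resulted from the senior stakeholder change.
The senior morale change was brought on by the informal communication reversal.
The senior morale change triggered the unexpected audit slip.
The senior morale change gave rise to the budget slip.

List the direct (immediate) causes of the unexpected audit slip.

Upstream contributors include the last-minute vendor freeze, the informal communication reversal, the policy miscommunication, the budget overrun, the budget slip, but only the senior morale change, the senior stakeholder change feed directly into the unexpected audit slip.

the senior morale change, the senior stakeholder change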